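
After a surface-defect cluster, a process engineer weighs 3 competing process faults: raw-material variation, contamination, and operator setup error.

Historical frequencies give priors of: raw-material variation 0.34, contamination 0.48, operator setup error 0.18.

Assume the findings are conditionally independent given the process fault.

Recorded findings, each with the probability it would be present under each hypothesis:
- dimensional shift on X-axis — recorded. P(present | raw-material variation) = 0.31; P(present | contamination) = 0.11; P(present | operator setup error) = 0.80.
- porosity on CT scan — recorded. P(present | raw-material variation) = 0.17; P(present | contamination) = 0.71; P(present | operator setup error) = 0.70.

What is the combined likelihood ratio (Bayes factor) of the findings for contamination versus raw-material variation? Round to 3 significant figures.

1.48

Take the product of per-finding likelihoods under each hypothesis, then divide.
  contamination: 0.11 × 0.71 = 0.0781
  raw-material variation: 0.31 × 0.17 = 0.0527
Bayes factor = 0.0781 / 0.0527 ≈ 1.48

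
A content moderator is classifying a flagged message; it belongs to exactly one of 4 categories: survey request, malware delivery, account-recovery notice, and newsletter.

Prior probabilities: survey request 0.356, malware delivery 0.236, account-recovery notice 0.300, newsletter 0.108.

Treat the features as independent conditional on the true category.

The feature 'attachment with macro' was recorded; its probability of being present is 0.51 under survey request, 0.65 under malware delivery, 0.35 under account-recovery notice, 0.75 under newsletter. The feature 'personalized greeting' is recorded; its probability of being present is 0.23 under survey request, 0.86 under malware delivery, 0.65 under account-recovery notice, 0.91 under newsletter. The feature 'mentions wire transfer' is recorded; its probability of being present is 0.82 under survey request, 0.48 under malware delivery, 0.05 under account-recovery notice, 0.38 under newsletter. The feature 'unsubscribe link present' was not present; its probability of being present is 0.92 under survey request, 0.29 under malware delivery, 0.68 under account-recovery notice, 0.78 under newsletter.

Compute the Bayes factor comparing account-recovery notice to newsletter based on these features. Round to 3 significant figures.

The Bayes factor is the ratio of the joint likelihoods of the feature pattern under the two hypotheses (using 1 − P(present | H) for each absent feature).
  account-recovery notice: 0.35 × 0.65 × 0.05 × (1 − 0.68) = 0.00364
  newsletter: 0.75 × 0.91 × 0.38 × (1 − 0.78) = 0.057057
Bayes factor = 0.00364 / 0.057057 ≈ 0.0638

0.0638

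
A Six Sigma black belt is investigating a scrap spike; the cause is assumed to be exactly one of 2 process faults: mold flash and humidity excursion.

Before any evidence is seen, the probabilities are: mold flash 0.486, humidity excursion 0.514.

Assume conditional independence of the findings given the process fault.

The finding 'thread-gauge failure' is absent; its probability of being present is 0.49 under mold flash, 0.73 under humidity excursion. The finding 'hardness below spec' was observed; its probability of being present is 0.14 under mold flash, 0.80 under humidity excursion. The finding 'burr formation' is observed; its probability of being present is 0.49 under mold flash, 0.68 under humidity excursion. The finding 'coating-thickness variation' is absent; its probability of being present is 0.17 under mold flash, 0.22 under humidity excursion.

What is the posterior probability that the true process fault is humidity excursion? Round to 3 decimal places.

0.807

For each hypothesis, the unnormalized posterior weight is prior × product of the finding likelihoods (using 1 − P(present | H) for each absent finding):
  mold flash: 0.486 × (1 − 0.49) × 0.14 × 0.49 × (1 − 0.17) = 0.014113
  humidity excursion: 0.514 × (1 − 0.73) × 0.80 × 0.68 × (1 − 0.22) = 0.058887
The unnormalized weights sum to 0.073.
P(humidity excursion | evidence) = 0.058887 / 0.073 ≈ 0.807.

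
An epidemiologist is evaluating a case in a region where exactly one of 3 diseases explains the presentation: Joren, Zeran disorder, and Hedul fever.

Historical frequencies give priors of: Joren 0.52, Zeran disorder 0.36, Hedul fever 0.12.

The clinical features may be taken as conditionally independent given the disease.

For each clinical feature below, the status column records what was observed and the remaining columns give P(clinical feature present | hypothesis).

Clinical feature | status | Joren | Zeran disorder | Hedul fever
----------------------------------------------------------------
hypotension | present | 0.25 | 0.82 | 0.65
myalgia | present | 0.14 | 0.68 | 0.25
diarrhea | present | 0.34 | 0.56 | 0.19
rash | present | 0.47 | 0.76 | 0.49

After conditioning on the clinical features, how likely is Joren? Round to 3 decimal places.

0.032

By Bayes' rule with conditional independence, the unnormalized weight for each hypothesis is prior × ∏ likelihoods:
  Joren: 0.52 × 0.25 × 0.14 × 0.34 × 0.47 = 0.0029084
  Zeran disorder: 0.36 × 0.82 × 0.68 × 0.56 × 0.76 = 0.085433
  Hedul fever: 0.12 × 0.65 × 0.25 × 0.19 × 0.49 = 0.0018154
The unnormalized weights sum to 0.090157.
P(Joren | evidence) = 0.0029084 / 0.090157 ≈ 0.032.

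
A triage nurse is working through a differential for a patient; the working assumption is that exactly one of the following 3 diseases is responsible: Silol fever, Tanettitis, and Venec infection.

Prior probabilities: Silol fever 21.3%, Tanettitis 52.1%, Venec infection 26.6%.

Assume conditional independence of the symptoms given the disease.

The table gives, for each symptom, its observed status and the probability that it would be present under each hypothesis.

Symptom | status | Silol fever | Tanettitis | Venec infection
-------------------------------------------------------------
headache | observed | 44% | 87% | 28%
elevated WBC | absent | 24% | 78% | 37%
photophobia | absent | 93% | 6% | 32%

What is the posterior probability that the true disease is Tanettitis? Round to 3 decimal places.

0.718

Multiply each prior by the joint likelihood of the symptom pattern (using 1 − P(present | H) for each absent symptom):
  Silol fever: 0.213 × 0.44 × (1 − 0.24) × (1 − 0.93) = 0.0049859
  Tanettitis: 0.521 × 0.87 × (1 − 0.78) × (1 − 0.06) = 0.093736
  Venec infection: 0.266 × 0.28 × (1 − 0.37) × (1 − 0.32) = 0.031907
The unnormalized weights sum to 0.13063.
P(Tanettitis | evidence) = 0.093736 / 0.13063 ≈ 0.718.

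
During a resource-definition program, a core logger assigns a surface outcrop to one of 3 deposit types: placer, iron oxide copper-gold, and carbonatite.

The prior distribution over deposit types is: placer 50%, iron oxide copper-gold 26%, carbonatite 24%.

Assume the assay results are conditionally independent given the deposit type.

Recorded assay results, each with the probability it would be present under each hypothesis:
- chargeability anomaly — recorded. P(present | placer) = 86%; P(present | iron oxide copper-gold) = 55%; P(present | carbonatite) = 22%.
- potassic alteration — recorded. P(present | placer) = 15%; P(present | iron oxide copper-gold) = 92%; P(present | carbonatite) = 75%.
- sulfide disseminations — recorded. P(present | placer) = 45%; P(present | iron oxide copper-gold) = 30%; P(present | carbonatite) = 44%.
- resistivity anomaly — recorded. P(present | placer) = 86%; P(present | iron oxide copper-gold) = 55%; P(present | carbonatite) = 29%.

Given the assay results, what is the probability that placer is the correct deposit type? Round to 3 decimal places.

0.483

Multiply each prior by the joint likelihood of the assay result pattern:
  placer: 0.50 × 0.86 × 0.15 × 0.45 × 0.86 = 0.024962
  iron oxide copper-gold: 0.26 × 0.55 × 0.92 × 0.30 × 0.55 = 0.021707
  carbonatite: 0.24 × 0.22 × 0.75 × 0.44 × 0.29 = 0.005053
Marginal likelihood of the evidence = 0.051722.
P(placer | evidence) = 0.024962 / 0.051722 ≈ 0.483.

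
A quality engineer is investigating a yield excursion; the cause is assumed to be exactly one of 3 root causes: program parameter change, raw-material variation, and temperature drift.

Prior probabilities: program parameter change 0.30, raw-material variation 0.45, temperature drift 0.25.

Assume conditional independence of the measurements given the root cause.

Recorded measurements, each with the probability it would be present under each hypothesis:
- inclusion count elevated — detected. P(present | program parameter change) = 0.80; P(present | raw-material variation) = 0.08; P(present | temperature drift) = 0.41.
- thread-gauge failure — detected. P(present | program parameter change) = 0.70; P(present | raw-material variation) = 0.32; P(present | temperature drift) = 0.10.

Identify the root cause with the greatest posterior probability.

For each hypothesis, the unnormalized posterior weight is prior × product of the measurement likelihoods:
  program parameter change: 0.30 × 0.80 × 0.70 = 0.168
  raw-material variation: 0.45 × 0.08 × 0.32 = 0.01152
  temperature drift: 0.25 × 0.41 × 0.10 = 0.01025
Normalizing constant Z = 0.168 + 0.01152 + 0.01025 = 0.18977.
P(program parameter change | evidence) ≈ 0.168 / 0.18977 ≈ 0.885
P(raw-material variation | evidence) ≈ 0.01152 / 0.18977 ≈ 0.061
P(temperature drift | evidence) ≈ 0.01025 / 0.18977 ≈ 0.054
The largest is 0.885, so program parameter change is most probable.

program parameter change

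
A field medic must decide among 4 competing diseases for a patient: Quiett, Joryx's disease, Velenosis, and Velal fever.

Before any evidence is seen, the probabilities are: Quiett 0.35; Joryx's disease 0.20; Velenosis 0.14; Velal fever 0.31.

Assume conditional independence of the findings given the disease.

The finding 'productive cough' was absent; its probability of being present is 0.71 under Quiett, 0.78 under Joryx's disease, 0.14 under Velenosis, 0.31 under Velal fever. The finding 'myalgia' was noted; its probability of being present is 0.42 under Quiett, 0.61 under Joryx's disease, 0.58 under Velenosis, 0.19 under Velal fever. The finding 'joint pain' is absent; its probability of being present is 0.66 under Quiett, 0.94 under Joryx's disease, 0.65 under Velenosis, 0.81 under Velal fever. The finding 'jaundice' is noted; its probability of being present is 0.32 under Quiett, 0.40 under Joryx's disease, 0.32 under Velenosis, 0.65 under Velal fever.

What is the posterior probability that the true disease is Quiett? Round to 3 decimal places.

By Bayes' rule with conditional independence, the unnormalized weight for each hypothesis is prior × ∏ likelihoods (using 1 − P(present | H) for each absent finding):
  Quiett: 0.35 × (1 − 0.71) × 0.42 × (1 − 0.66) × 0.32 = 0.0046381
  Joryx's disease: 0.20 × (1 − 0.78) × 0.61 × (1 − 0.94) × 0.40 = 0.00064416
  Velenosis: 0.14 × (1 − 0.14) × 0.58 × (1 − 0.65) × 0.32 = 0.0078212
  Velal fever: 0.31 × (1 − 0.31) × 0.19 × (1 − 0.81) × 0.65 = 0.0050192
The unnormalized weights sum to 0.018123.
P(Quiett | evidence) = 0.0046381 / 0.018123 ≈ 0.256.

0.256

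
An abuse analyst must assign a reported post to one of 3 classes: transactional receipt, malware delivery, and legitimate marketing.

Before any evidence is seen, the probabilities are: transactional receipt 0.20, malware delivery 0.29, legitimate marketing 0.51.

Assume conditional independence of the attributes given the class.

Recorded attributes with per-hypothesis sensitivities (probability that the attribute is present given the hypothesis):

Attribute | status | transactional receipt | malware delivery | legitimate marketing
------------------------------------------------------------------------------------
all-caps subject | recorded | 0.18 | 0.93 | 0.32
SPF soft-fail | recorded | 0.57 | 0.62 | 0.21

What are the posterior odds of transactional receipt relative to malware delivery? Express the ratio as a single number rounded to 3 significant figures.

The normalizing constant cancels in an odds ratio, so compute prior × likelihood for the two hypotheses only:
  transactional receipt: 0.20 × 0.18 × 0.57 = 0.02052
  malware delivery: 0.29 × 0.93 × 0.62 = 0.16721
Odds(transactional receipt : malware delivery) = 0.02052 / 0.16721 ≈ 0.123.

0.123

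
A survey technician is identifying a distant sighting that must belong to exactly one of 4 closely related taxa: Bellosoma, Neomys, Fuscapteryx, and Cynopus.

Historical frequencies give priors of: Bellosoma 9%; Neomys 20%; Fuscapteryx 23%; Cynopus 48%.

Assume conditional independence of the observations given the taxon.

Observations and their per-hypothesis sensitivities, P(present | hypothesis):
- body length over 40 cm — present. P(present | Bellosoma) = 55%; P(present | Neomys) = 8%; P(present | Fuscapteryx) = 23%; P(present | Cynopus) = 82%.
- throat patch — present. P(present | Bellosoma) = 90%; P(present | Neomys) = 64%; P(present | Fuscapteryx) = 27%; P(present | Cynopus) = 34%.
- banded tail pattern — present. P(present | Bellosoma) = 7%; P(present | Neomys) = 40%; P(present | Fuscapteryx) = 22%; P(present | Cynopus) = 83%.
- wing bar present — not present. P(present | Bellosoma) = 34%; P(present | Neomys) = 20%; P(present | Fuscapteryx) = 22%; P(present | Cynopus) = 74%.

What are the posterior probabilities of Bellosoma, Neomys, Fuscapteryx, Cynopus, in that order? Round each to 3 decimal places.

0.056, 0.089, 0.067, 0.788

Multiply each prior by the joint likelihood of the evidence pattern (using 1 − P(present | H) for each absent observation):
  Bellosoma: 0.09 × 0.55 × 0.90 × 0.07 × (1 − 0.34) = 0.0020582
  Neomys: 0.20 × 0.08 × 0.64 × 0.40 × (1 − 0.20) = 0.0032768
  Fuscapteryx: 0.23 × 0.23 × 0.27 × 0.22 × (1 − 0.22) = 0.002451
  Cynopus: 0.48 × 0.82 × 0.34 × 0.83 × (1 − 0.74) = 0.028879
The unnormalized weights sum to 0.036665.
P(Bellosoma | evidence) = 0.0020582 / 0.036665 ≈ 0.056
P(Neomys | evidence) = 0.0032768 / 0.036665 ≈ 0.089
P(Fuscapteryx | evidence) = 0.002451 / 0.036665 ≈ 0.067
P(Cynopus | evidence) = 0.028879 / 0.036665 ≈ 0.788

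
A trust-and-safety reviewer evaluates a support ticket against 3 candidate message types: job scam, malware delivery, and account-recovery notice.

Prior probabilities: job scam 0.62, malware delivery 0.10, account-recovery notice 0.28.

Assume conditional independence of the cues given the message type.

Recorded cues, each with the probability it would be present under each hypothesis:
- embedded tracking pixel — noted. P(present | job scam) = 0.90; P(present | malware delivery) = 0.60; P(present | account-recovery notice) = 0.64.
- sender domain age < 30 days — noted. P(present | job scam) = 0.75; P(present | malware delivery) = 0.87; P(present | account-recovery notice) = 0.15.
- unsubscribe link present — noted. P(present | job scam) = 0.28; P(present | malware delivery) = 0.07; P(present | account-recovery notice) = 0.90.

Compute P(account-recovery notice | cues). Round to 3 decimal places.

0.167

For each hypothesis, the unnormalized posterior weight is prior × product of the cue likelihoods:
  job scam: 0.62 × 0.90 × 0.75 × 0.28 = 0.11718
  malware delivery: 0.10 × 0.60 × 0.87 × 0.07 = 0.003654
  account-recovery notice: 0.28 × 0.64 × 0.15 × 0.90 = 0.024192
The unnormalized weights sum to 0.14503.
P(account-recovery notice | evidence) = 0.024192 / 0.14503 ≈ 0.167.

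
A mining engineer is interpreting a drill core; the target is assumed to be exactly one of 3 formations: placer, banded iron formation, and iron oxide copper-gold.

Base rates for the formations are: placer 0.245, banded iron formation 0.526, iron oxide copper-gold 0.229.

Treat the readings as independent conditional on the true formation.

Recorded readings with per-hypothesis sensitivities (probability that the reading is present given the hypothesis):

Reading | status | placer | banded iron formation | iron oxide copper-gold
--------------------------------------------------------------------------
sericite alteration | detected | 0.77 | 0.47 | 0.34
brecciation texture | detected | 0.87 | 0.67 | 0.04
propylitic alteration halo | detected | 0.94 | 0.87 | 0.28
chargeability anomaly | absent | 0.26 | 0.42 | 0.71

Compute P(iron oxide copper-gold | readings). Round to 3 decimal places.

0.001

Multiply each prior by the joint likelihood of the reading pattern (using 1 − P(present | H) for each absent reading):
  placer: 0.245 × 0.77 × 0.87 × 0.94 × (1 − 0.26) = 0.11417
  banded iron formation: 0.526 × 0.47 × 0.67 × 0.87 × (1 − 0.42) = 0.083581
  iron oxide copper-gold: 0.229 × 0.34 × 0.04 × 0.28 × (1 − 0.71) = 0.00025289
The unnormalized weights sum to 0.198.
P(iron oxide copper-gold | evidence) = 0.00025289 / 0.198 ≈ 0.001.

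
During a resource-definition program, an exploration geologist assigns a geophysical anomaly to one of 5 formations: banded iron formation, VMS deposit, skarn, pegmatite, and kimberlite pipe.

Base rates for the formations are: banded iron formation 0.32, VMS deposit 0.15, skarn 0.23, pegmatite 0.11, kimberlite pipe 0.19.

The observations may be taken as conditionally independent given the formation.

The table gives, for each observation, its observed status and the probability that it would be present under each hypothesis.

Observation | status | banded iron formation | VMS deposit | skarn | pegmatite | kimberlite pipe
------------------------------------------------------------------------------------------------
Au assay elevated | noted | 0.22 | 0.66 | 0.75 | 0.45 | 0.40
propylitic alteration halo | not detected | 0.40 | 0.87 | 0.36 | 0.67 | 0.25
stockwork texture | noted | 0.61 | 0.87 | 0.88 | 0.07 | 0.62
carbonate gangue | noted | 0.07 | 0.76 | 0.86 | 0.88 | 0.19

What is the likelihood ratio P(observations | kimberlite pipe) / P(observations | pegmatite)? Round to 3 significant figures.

Joint likelihood of the evidence pattern under each hypothesis (using 1 − P(present | H) for each absent observation):
  kimberlite pipe: 0.40 × (1 − 0.25) × 0.62 × 0.19 = 0.03534
  pegmatite: 0.45 × (1 − 0.67) × 0.07 × 0.88 = 0.0091476
Bayes factor = 0.03534 / 0.0091476 ≈ 3.86

3.86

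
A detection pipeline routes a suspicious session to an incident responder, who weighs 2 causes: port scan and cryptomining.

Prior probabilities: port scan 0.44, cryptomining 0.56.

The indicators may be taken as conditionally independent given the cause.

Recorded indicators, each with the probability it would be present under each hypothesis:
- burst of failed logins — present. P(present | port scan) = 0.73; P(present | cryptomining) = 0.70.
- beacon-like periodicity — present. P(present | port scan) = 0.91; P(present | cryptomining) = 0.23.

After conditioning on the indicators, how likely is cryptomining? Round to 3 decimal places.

For each hypothesis, the unnormalized posterior weight is prior × product of the indicator likelihoods:
  port scan: 0.44 × 0.73 × 0.91 = 0.29229
  cryptomining: 0.56 × 0.70 × 0.23 = 0.09016
The unnormalized weights sum to 0.38245.
P(cryptomining | evidence) = 0.09016 / 0.38245 ≈ 0.236.

0.236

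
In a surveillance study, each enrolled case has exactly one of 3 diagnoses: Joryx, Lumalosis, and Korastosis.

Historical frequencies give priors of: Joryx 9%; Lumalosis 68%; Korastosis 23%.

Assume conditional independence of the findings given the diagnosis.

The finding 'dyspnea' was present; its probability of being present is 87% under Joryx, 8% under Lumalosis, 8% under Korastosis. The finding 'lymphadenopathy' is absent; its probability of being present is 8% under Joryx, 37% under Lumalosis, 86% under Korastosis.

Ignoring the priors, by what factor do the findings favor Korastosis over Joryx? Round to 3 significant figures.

Joint likelihood of the evidence pattern under each hypothesis (using 1 − P(present | H) for each absent finding):
  Korastosis: 0.08 × (1 − 0.86) = 0.0112
  Joryx: 0.87 × (1 − 0.08) = 0.8004
Bayes factor = 0.0112 / 0.8004 ≈ 0.0140

0.0140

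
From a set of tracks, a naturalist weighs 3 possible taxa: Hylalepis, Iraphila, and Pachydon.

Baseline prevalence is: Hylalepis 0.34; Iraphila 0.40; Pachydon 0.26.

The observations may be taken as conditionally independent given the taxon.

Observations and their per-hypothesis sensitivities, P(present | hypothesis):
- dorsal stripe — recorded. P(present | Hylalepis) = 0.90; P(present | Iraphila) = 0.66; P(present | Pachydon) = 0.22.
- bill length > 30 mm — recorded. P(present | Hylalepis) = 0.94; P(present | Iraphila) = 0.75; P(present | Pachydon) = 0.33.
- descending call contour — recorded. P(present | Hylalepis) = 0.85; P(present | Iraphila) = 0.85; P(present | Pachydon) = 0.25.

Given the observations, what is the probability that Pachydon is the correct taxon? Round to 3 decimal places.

For each hypothesis, the unnormalized posterior weight is prior × product of the observation likelihoods:
  Hylalepis: 0.34 × 0.90 × 0.94 × 0.85 = 0.24449
  Iraphila: 0.40 × 0.66 × 0.75 × 0.85 = 0.1683
  Pachydon: 0.26 × 0.22 × 0.33 × 0.25 = 0.004719
Normalizing constant Z = 0.24449 + 0.1683 + 0.004719 = 0.41751.
P(Pachydon | evidence) = 0.004719 / 0.41751 ≈ 0.011.

0.011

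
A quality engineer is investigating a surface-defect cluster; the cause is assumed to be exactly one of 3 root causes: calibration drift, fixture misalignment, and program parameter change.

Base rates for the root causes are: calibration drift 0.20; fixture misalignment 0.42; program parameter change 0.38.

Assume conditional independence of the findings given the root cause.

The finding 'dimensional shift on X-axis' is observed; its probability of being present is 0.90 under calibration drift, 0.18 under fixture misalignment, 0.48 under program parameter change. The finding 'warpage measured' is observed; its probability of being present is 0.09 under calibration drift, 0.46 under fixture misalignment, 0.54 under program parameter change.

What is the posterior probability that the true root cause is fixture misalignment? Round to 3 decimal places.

0.233

By Bayes' rule with conditional independence, the unnormalized weight for each hypothesis is prior × ∏ likelihoods:
  calibration drift: 0.20 × 0.90 × 0.09 = 0.0162
  fixture misalignment: 0.42 × 0.18 × 0.46 = 0.034776
  program parameter change: 0.38 × 0.48 × 0.54 = 0.098496
Normalizing constant Z = 0.0162 + 0.034776 + 0.098496 = 0.14947.
P(fixture misalignment | evidence) = 0.034776 / 0.14947 ≈ 0.233.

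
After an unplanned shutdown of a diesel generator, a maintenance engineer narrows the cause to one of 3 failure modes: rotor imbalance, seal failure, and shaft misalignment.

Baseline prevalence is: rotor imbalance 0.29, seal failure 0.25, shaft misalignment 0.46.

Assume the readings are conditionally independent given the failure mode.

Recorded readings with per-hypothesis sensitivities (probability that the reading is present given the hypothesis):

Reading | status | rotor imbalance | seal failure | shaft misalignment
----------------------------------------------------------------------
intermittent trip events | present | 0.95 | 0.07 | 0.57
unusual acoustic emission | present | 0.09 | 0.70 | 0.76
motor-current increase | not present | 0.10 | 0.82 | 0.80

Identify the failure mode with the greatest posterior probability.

shaft misalignment

Multiply each prior by the joint likelihood of the reading pattern (using 1 − P(present | H) for each absent reading):
  rotor imbalance: 0.29 × 0.95 × 0.09 × (1 − 0.10) = 0.022315
  seal failure: 0.25 × 0.07 × 0.70 × (1 − 0.82) = 0.002205
  shaft misalignment: 0.46 × 0.57 × 0.76 × (1 − 0.80) = 0.039854
Marginal likelihood of the evidence = 0.064375.
P(rotor imbalance | evidence) ≈ 0.022315 / 0.064375 ≈ 0.347
P(seal failure | evidence) ≈ 0.002205 / 0.064375 ≈ 0.034
P(shaft misalignment | evidence) ≈ 0.039854 / 0.064375 ≈ 0.619
The largest is 0.619, so shaft misalignment is most probable.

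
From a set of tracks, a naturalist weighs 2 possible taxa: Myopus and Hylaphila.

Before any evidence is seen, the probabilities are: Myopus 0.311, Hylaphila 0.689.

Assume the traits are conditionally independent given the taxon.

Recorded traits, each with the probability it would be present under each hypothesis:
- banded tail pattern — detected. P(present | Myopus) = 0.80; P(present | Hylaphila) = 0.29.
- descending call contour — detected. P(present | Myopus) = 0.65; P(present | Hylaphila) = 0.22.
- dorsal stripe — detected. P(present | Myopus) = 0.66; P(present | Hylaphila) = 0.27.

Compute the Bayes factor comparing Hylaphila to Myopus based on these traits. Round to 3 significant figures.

0.0502

Joint likelihood of the trait pattern under each hypothesis:
  Hylaphila: 0.29 × 0.22 × 0.27 = 0.017226
  Myopus: 0.80 × 0.65 × 0.66 = 0.3432
Bayes factor = 0.017226 / 0.3432 ≈ 0.0502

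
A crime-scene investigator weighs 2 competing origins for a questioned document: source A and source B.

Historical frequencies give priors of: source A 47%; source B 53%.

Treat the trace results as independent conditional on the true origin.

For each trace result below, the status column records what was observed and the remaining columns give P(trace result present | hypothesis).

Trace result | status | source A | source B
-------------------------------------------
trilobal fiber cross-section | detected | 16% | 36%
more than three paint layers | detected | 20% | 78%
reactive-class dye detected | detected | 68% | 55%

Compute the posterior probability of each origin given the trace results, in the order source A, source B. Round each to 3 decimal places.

For each hypothesis, the unnormalized posterior weight is prior × product of the trace result likelihoods:
  source A: 0.47 × 0.16 × 0.20 × 0.68 = 0.010227
  source B: 0.53 × 0.36 × 0.78 × 0.55 = 0.081853
The unnormalized weights sum to 0.09208.
P(source A | evidence) = 0.010227 / 0.09208 ≈ 0.111
P(source B | evidence) = 0.081853 / 0.09208 ≈ 0.889

0.111, 0.889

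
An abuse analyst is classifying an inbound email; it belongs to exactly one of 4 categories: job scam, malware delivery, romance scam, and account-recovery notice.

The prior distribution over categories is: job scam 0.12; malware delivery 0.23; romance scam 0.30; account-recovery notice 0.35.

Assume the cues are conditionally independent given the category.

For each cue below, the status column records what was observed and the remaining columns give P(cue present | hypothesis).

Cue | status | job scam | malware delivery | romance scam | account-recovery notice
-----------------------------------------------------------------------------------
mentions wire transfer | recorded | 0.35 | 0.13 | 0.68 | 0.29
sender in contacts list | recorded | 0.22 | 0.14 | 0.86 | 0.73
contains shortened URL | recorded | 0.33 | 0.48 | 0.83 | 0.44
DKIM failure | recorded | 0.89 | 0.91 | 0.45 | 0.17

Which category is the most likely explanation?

For each hypothesis, the unnormalized posterior weight is prior × product of the cue likelihoods:
  job scam: 0.12 × 0.35 × 0.22 × 0.33 × 0.89 = 0.0027138
  malware delivery: 0.23 × 0.13 × 0.14 × 0.48 × 0.91 = 0.0018284
  romance scam: 0.30 × 0.68 × 0.86 × 0.83 × 0.45 = 0.065527
  account-recovery notice: 0.35 × 0.29 × 0.73 × 0.44 × 0.17 = 0.0055423
The unnormalized weights sum to 0.075611.
P(job scam | evidence) ≈ 0.0027138 / 0.075611 ≈ 0.036
P(malware delivery | evidence) ≈ 0.0018284 / 0.075611 ≈ 0.024
P(romance scam | evidence) ≈ 0.065527 / 0.075611 ≈ 0.867
P(account-recovery notice | evidence) ≈ 0.0055423 / 0.075611 ≈ 0.073
The largest is 0.867, so romance scam is most probable.

romance scam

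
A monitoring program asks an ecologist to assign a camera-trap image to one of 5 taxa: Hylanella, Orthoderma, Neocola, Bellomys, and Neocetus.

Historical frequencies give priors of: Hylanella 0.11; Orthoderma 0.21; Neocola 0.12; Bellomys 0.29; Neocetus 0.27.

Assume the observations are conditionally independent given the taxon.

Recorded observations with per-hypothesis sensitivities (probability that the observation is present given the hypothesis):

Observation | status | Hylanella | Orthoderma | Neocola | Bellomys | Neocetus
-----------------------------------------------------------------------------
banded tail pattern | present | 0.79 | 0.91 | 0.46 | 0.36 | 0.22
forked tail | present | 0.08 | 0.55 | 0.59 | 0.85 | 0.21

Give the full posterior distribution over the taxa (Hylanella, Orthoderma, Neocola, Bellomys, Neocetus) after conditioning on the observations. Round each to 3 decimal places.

Multiply each prior by the joint likelihood of the evidence pattern:
  Hylanella: 0.11 × 0.79 × 0.08 = 0.006952
  Orthoderma: 0.21 × 0.91 × 0.55 = 0.10511
  Neocola: 0.12 × 0.46 × 0.59 = 0.032568
  Bellomys: 0.29 × 0.36 × 0.85 = 0.08874
  Neocetus: 0.27 × 0.22 × 0.21 = 0.012474
Marginal likelihood of the evidence = 0.24584.
P(Hylanella | evidence) = 0.006952 / 0.24584 ≈ 0.028
P(Orthoderma | evidence) = 0.10511 / 0.24584 ≈ 0.428
P(Neocola | evidence) = 0.032568 / 0.24584 ≈ 0.132
P(Bellomys | evidence) = 0.08874 / 0.24584 ≈ 0.361
P(Neocetus | evidence) = 0.012474 / 0.24584 ≈ 0.051

0.028, 0.428, 0.132, 0.361, 0.051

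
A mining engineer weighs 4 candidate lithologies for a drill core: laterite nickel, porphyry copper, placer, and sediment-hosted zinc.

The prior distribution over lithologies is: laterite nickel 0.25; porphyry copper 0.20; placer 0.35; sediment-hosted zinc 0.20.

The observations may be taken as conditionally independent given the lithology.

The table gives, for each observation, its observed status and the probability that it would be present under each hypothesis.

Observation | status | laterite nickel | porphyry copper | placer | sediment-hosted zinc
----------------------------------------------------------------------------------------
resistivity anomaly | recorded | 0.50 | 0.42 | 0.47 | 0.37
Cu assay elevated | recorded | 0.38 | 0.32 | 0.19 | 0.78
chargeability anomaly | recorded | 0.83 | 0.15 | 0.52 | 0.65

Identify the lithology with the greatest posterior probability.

laterite nickel

By Bayes' rule with conditional independence, the unnormalized weight for each hypothesis is prior × ∏ likelihoods:
  laterite nickel: 0.25 × 0.50 × 0.38 × 0.83 = 0.039425
  porphyry copper: 0.20 × 0.42 × 0.32 × 0.15 = 0.004032
  placer: 0.35 × 0.47 × 0.19 × 0.52 = 0.016253
  sediment-hosted zinc: 0.20 × 0.37 × 0.78 × 0.65 = 0.037518
Normalizing constant Z = 0.039425 + 0.004032 + 0.016253 + 0.037518 = 0.097228.
P(laterite nickel | evidence) ≈ 0.039425 / 0.097228 ≈ 0.405
P(porphyry copper | evidence) ≈ 0.004032 / 0.097228 ≈ 0.041
P(placer | evidence) ≈ 0.016253 / 0.097228 ≈ 0.167
P(sediment-hosted zinc | evidence) ≈ 0.037518 / 0.097228 ≈ 0.386
The largest is 0.405, so laterite nickel is most probable.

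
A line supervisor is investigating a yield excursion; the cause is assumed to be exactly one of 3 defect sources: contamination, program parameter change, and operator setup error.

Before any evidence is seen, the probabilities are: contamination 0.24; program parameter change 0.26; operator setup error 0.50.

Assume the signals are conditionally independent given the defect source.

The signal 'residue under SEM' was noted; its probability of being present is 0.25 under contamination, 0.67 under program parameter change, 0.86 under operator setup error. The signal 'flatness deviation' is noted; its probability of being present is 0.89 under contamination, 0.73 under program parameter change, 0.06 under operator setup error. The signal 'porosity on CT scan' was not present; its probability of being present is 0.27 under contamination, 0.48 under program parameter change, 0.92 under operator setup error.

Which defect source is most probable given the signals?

For each hypothesis, the unnormalized posterior weight is prior × product of the signal likelihoods (using 1 − P(present | H) for each absent signal):
  contamination: 0.24 × 0.25 × 0.89 × (1 − 0.27) = 0.038982
  program parameter change: 0.26 × 0.67 × 0.73 × (1 − 0.48) = 0.066126
  operator setup error: 0.50 × 0.86 × 0.06 × (1 − 0.92) = 0.002064
Normalizing constant Z = 0.038982 + 0.066126 + 0.002064 = 0.10717.
P(contamination | evidence) ≈ 0.038982 / 0.10717 ≈ 0.364
P(program parameter change | evidence) ≈ 0.066126 / 0.10717 ≈ 0.617
P(operator setup error | evidence) ≈ 0.002064 / 0.10717 ≈ 0.019
The largest is 0.617, so program parameter change is most probable.

program parameter change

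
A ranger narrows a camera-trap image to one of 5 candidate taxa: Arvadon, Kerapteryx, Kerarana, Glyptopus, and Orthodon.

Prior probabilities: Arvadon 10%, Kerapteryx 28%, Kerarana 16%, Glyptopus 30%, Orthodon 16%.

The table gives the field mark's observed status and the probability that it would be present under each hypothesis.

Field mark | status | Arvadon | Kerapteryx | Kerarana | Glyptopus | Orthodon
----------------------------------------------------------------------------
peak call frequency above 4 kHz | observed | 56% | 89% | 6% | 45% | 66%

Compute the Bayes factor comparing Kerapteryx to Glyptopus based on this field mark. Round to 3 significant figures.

1.98

Likelihood of this field mark under each hypothesis:
  Kerapteryx: 0.89
  Glyptopus: 0.45
Bayes factor = 0.89 / 0.45 ≈ 1.98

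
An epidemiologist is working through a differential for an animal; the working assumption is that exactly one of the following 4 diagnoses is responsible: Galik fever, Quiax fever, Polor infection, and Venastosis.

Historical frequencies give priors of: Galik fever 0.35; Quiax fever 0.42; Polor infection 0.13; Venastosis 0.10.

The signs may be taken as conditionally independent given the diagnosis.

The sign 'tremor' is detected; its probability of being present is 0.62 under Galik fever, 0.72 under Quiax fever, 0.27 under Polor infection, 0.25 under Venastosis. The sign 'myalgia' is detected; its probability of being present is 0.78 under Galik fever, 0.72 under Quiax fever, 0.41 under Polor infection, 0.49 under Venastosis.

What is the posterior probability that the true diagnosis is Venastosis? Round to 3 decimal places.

For each hypothesis, the unnormalized posterior weight is prior × product of the sign likelihoods:
  Galik fever: 0.35 × 0.62 × 0.78 = 0.16926
  Quiax fever: 0.42 × 0.72 × 0.72 = 0.21773
  Polor infection: 0.13 × 0.27 × 0.41 = 0.014391
  Venastosis: 0.10 × 0.25 × 0.49 = 0.01225
Marginal likelihood of the evidence = 0.41363.
P(Venastosis | evidence) = 0.01225 / 0.41363 ≈ 0.030.

0.030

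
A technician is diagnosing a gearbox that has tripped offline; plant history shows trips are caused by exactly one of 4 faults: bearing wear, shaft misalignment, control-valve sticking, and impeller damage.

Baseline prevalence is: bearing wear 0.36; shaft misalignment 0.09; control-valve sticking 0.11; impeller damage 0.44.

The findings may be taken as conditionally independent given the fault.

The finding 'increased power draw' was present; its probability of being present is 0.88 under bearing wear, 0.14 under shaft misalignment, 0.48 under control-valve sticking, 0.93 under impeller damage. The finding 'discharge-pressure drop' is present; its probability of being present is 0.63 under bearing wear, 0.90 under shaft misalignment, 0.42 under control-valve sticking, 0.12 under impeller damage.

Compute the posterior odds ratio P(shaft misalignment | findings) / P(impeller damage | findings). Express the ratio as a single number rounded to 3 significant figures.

0.231

Unnormalized posterior weight (prior times the finding likelihoods) for each of the two hypotheses:
  shaft misalignment: 0.09 × 0.14 × 0.90 = 0.01134
  impeller damage: 0.44 × 0.93 × 0.12 = 0.049104
Odds(shaft misalignment : impeller damage) = 0.01134 / 0.049104 ≈ 0.231.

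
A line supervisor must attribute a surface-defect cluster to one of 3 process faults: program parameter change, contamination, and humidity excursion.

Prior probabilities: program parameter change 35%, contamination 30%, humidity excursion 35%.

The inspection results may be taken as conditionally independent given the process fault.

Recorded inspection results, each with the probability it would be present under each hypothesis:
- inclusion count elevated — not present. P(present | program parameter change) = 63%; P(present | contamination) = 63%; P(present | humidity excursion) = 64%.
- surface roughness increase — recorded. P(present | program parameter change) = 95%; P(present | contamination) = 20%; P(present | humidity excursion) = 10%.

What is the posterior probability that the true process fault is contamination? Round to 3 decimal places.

Multiply each prior by the joint likelihood of the inspection result pattern (using 1 − P(present | H) for each absent inspection result):
  program parameter change: 0.35 × (1 − 0.63) × 0.95 = 0.12302
  contamination: 0.30 × (1 − 0.63) × 0.20 = 0.0222
  humidity excursion: 0.35 × (1 − 0.64) × 0.10 = 0.0126
The unnormalized weights sum to 0.15782.
P(contamination | evidence) = 0.0222 / 0.15782 ≈ 0.141.

0.141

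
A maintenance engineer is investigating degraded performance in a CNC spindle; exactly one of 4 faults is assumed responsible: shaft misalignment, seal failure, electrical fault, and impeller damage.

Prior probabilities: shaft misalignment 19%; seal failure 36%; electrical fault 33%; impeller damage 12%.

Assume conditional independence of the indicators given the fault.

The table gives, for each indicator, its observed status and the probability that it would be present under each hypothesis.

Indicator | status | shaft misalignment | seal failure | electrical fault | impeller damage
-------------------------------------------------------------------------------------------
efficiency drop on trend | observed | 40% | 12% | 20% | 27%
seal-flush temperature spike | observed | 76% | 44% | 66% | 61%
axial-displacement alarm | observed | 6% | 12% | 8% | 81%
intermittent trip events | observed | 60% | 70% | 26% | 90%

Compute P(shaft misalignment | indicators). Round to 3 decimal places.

0.109

By Bayes' rule with conditional independence, the unnormalized weight for each hypothesis is prior × ∏ likelihoods:
  shaft misalignment: 0.19 × 0.40 × 0.76 × 0.06 × 0.60 = 0.0020794
  seal failure: 0.36 × 0.12 × 0.44 × 0.12 × 0.70 = 0.0015967
  electrical fault: 0.33 × 0.20 × 0.66 × 0.08 × 0.26 = 0.00090605
  impeller damage: 0.12 × 0.27 × 0.61 × 0.81 × 0.90 = 0.014408
The unnormalized weights sum to 0.01899.
P(shaft misalignment | evidence) = 0.0020794 / 0.01899 ≈ 0.109.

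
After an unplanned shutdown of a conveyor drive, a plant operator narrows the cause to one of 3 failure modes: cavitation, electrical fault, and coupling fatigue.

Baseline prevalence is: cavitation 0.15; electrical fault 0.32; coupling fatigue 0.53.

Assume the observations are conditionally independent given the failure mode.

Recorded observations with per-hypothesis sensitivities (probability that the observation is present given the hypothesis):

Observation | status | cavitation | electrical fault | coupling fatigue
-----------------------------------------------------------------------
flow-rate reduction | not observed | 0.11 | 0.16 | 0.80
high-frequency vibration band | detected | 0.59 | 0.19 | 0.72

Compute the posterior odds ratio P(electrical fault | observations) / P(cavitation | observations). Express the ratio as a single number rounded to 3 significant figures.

0.648

Posterior odds equal prior odds times the likelihood ratio; only the two competing hypotheses matter (using 1 − P(present | H) for each absent observation).
  electrical fault: 0.32 × (1 − 0.16) × 0.19 = 0.051072
  cavitation: 0.15 × (1 − 0.11) × 0.59 = 0.078765
Odds(electrical fault : cavitation) = 0.051072 / 0.078765 ≈ 0.648.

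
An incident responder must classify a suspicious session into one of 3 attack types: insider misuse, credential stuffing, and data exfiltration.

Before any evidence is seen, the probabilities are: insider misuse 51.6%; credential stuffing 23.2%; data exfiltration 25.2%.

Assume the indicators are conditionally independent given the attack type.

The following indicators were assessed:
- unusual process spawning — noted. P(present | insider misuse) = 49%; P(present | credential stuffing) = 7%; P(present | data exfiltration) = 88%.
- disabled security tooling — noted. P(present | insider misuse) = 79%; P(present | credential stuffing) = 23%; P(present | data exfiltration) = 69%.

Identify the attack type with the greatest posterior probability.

insider misuse

For each hypothesis, the unnormalized posterior weight is prior × product of the indicator likelihoods:
  insider misuse: 0.516 × 0.49 × 0.79 = 0.19974
  credential stuffing: 0.232 × 0.07 × 0.23 = 0.0037352
  data exfiltration: 0.252 × 0.88 × 0.69 = 0.15301
The unnormalized weights sum to 0.35649.
P(insider misuse | evidence) ≈ 0.19974 / 0.35649 ≈ 0.560
P(credential stuffing | evidence) ≈ 0.0037352 / 0.35649 ≈ 0.010
P(data exfiltration | evidence) ≈ 0.15301 / 0.35649 ≈ 0.429
The largest is 0.560, so insider misuse is most probable.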